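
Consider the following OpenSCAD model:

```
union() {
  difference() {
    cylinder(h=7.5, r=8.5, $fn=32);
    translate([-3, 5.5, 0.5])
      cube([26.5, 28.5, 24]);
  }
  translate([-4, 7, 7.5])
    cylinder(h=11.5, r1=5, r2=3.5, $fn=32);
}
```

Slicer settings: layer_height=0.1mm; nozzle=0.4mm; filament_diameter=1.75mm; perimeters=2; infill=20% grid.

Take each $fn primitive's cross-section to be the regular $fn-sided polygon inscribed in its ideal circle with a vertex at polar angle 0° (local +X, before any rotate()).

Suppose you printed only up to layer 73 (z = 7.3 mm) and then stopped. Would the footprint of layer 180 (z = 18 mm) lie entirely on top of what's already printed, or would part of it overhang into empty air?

part overhangs

Compare the two slices. At z = 7.3: the cylinder: section is a regular 32-gon, circumradius r=8.5 (area = (32/2)·8.500²·sin(360°/32) = 225.52 mm²); the 26.5×28.5 cube at (-3, 5.5) contributes its full rectangle (area 755.25 mm²); Taking the first minus the rest: starting from the r=8.5 cylinder (225.52 mm²), the 26.5×28.5 cube at (-3, 5.5) partially overlaps it — only the 21.68 mm² overlap (of its 755.25 mm²) is removed, clipping the outline — area = 203.85 mm²; the cone at (-4, 7) is not intersected at this z (z outside [7.5, 19]); Taking the union: only the result so far is present, so the union is just that shape — area = 203.85 mm². At z = 18: the cylinder is not intersected at this z (z outside [0, 7.5]); the cube at (-3, 5.5) (footprint 26.5×28.5) is included at this height (area 755.25 mm²); Subtracting the remaining from the first: the first operand is absent here, so nothing remains; the cone at (-4, 7) (r1=5→r2=3.5) has section circumradius 3.630 here — a regular 32-gon (area = (32/2)·3.630²·sin(360°/32) = 41.14 mm²); Taking the union: only the cone at (-4, 7) is present, so the union is just that shape — area = 41.14 mm². Checking containment: at z = 18 the cross-section extends beyond the z = 7.3 cross-section by about 26.45 mm².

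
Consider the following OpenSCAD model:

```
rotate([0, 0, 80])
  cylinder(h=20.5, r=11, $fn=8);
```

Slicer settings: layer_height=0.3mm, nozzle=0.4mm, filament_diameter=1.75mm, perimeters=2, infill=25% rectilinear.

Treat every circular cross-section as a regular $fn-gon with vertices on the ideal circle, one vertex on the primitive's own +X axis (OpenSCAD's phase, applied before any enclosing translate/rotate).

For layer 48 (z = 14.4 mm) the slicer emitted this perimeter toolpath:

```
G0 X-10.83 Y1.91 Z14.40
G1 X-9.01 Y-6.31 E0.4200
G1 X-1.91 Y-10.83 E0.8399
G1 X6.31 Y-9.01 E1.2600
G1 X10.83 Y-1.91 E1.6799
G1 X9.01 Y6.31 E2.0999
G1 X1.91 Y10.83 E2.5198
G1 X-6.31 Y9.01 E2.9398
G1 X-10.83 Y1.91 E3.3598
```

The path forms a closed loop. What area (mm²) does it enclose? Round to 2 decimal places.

Apply the shoelace formula to the sequence of (X, Y) vertices; enclosed area = 342.15 mm².

342.15 mm²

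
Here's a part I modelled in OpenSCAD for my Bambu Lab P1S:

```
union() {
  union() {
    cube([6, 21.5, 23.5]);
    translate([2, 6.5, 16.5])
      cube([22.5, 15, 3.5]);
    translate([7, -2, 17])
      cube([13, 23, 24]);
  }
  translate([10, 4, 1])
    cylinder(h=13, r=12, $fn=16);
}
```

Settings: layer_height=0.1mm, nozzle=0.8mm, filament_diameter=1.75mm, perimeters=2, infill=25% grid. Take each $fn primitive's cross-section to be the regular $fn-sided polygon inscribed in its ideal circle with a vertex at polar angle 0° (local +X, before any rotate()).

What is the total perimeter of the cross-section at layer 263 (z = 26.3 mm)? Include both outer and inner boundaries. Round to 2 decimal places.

At z = 26.3 mm: the cube does not reach this height (z outside [0, 23.5]); the cube at (2, 6.5) is not intersected at this z (z outside [16.5, 20]); the cube at (7, -2) (footprint 13×23) is included at this height (perimeter 72.00 mm); Taking the union: only the 13×23 cube at (7, -2) is present, so the union is just that shape — boundary = 72.00 mm; the cylinder at (10, 4) is not intersected at this z (z outside [1, 14]); Combining (union): only the result so far is present, so the union is just that shape — boundary = 72.00 mm. Overall, the cross-section is a single solid region. Total boundary length (outer) = 72.00 mm.

72.00 mm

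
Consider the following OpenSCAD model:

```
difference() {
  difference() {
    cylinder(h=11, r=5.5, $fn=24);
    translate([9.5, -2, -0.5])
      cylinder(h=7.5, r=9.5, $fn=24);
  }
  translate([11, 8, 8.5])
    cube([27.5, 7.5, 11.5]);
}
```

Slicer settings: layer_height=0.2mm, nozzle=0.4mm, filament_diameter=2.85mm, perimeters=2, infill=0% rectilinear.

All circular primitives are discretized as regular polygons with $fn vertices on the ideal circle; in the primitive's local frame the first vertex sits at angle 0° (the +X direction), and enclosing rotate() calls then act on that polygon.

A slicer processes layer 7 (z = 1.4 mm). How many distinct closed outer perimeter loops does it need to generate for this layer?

1

At z = 1.4 mm: the r=5.5 cylinder gives a regular 24-gon of circumradius 5.5 (constant along its height); the r=9.5 cylinder at (9.5, -2) gives a regular 24-gon of circumradius 9.5 (constant along its height); After the difference (first − rest): starting from the r=5.5 cylinder, the r=9.5 cylinder at (9.5, -2) partially overlaps it — only the 38.43 mm² overlap (of its 280.30 mm²) is removed, clipping the outline — 1 connected region; the cube at (11, 8) does not reach this height (z outside [8.5, 20]); After the difference (first − rest): none of the subtracted shapes is present at this height, so the result so far is unchanged — 1 connected region. The result has 1 disconnected region.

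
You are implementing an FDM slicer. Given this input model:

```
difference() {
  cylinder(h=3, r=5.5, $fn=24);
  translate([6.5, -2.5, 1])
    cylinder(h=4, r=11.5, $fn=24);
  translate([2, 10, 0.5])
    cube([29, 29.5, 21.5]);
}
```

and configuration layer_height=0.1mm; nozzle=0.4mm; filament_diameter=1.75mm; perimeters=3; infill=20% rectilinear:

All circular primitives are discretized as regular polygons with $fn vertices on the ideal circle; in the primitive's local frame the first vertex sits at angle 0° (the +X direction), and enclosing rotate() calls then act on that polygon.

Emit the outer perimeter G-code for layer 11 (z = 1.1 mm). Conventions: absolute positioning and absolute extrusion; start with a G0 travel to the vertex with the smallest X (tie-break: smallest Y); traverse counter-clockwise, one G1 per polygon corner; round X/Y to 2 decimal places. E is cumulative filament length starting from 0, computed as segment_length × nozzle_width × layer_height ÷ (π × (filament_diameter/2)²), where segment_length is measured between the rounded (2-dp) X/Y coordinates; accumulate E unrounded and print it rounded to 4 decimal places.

G0 X-5.50 Y0.00 Z1.10
G1 X-5.31 Y-1.42 E0.0238
G1 X-4.97 Y-2.26 E0.0389
G1 X-4.61 Y0.48 E0.0849
G1 X-3.46 Y3.25 E0.1347
G1 X-2.09 Y5.04 E0.1722
G1 X-2.75 Y4.76 E0.1841
G1 X-3.89 Y3.89 E0.2080
G1 X-4.76 Y2.75 E0.2318
G1 X-5.31 Y1.42 E0.2558
G1 X-5.50 Y0.00 E0.2796

At z = 1.1 mm: the r=5.5 cylinder contributes a regular 24-gon of circumradius 5.5; the r=11.5 cylinder at (6.5, -2.5) gives a regular 24-gon of circumradius 11.5 (constant along its height); the 29×29.5 cube at (2, 10) contributes its full rectangle; Subtracting the remaining from the first: starting from the r=5.5 cylinder, the r=11.5 cylinder at (6.5, -2.5) partially overlaps it — only the 88.33 mm² overlap (of its 410.75 mm²) is removed, clipping the outline; the 29×29.5 cube at (2, 10) misses the remaining region (no effect) — 1 connected region. The outline is a single polygon with 10 vertices. Extrusion per mm of travel: 0.4 × 0.1 / (π × 0.875²) = 0.016630. Accumulating E over each segment gives final E = 0.2796.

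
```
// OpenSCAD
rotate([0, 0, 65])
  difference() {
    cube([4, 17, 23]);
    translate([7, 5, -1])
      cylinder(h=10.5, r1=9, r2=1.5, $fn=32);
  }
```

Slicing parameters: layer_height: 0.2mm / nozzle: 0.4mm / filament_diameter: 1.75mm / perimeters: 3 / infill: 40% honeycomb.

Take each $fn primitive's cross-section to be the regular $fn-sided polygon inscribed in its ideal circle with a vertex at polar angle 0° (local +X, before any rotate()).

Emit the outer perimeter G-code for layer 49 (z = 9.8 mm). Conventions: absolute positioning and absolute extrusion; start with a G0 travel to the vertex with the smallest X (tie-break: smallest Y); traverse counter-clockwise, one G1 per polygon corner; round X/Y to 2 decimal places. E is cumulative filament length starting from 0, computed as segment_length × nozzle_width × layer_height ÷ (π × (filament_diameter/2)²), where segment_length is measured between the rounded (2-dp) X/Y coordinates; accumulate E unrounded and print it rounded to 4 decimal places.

At z = 9.8 mm: the cube (footprint 4×17) is included at this height; the cone at (7, 5) does not reach this height (z outside [-1, 9.5]); Subtracting the remaining from the first: none of the subtracted shapes is present at this height, so the 4×17 cube is unchanged — 1 connected region; (rotated 65° about Z; rotation is an isometry so areas/perimeters/island counts are preserved). The outline is a single polygon with 4 vertices. Extrusion per mm of travel: 0.4 × 0.2 / (π × 0.875²) = 0.033260. Accumulating E over each segment gives final E = 1.3972.

G0 X-15.41 Y7.18 Z9.80
G1 X0.00 Y0.00 E0.5654
G1 X1.69 Y3.63 E0.6986
G1 X-13.72 Y10.81 E1.2641
G1 X-15.41 Y7.18 E1.3972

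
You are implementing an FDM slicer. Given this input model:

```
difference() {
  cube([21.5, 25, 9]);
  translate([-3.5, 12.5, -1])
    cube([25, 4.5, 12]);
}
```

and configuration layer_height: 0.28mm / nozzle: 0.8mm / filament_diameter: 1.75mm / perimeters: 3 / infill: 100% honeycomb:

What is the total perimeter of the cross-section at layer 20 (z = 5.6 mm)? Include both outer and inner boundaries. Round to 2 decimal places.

127.00 mm

At z = 5.6 mm: the cube is present — its section is the full 21.5×25 rectangle (perimeter 93.00 mm); the 25×4.5 cube at (-3.5, 12.5) contributes its full rectangle (perimeter 59.00 mm); Subtracting the remaining from the first: starting from the 21.5×25 cube, the 25×4.5 cube at (-3.5, 12.5) partially overlaps it — only the 96.75 mm² overlap (of its 112.50 mm²) is removed, clipping the outline — boundary = 127.00 mm. Overall, the cross-section has 2 separate islands. Total boundary length (outer) = 127.00 mm.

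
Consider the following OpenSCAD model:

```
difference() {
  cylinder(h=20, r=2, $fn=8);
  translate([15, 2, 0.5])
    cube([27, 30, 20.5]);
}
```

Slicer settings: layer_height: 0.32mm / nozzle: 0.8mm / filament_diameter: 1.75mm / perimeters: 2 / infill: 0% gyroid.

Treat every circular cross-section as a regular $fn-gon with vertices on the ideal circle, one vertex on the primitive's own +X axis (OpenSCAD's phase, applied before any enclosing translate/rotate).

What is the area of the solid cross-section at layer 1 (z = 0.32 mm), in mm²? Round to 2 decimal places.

At z = 0.32 mm: the r=2 cylinder gives a regular 8-gon of circumradius 2 (constant along its height) (area = (8/2)·2.000²·sin(360°/8) = 11.31 mm²); the cube at (15, 2) is not intersected at this z (z outside [0.5, 21]); Subtracting the remaining from the first: none of the subtracted shapes is present at this height, so the r=2 cylinder is unchanged — area = 11.31 mm². Overall, the cross-section is a single solid region. Net area = 11.31 mm².

11.31 mm²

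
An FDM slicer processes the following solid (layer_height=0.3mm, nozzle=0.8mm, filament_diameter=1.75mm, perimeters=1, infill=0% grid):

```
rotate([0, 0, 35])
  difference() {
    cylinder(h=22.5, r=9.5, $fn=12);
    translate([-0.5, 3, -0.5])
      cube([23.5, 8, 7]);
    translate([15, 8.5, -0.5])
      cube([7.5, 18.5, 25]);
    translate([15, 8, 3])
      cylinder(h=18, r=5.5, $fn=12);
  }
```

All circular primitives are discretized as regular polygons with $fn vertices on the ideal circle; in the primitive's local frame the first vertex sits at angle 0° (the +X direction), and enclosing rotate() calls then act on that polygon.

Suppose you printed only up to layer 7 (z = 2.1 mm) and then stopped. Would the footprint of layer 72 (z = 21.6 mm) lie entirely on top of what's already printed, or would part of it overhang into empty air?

Compare the two slices. At z = 2.1: the r=9.5 cylinder contributes a regular 12-gon of circumradius 9.5 (area = (12/2)·9.500²·sin(360°/12) = 270.75 mm²); the 23.5×8 cube at (-0.5, 3) contributes its full rectangle (area 188.00 mm²); the cube at (15, 8.5) (footprint 7.5×18.5) is included at this height (area 138.75 mm²); the cylinder at (15, 8) does not reach this height (z outside [3, 21]); After the difference (first − rest): starting from the r=9.5 cylinder (270.75 mm²), the 23.5×8 cube at (-0.5, 3) partially overlaps it — only the 43.61 mm² overlap (of its 188.00 mm²) is removed, clipping the outline; the 7.5×18.5 cube at (15, 8.5) misses the remaining region (no effect) — area = 227.14 mm²; (whole slice rotated 35° about Z — lengths, areas and connectivity unchanged). At z = 21.6: the r=9.5 cylinder gives a regular 12-gon of circumradius 9.5 (constant along its height) (area = (12/2)·9.500²·sin(360°/12) = 270.75 mm²); the cube at (-0.5, 3) is absent (z outside [-0.5, 6.5]); the cube at (15, 8.5) is present — its section is the full 7.5×18.5 rectangle (area 138.75 mm²); the cylinder at (15, 8) is not intersected at this z (z outside [3, 21]); After the difference (first − rest): starting from the r=9.5 cylinder (270.75 mm²), the 7.5×18.5 cube at (15, 8.5) misses the remaining region (no effect) — area = 270.75 mm²; (whole slice rotated 35° about Z — lengths, areas and connectivity unchanged). Checking containment: at z = 21.6 the cross-section extends beyond the z = 2.1 cross-section by about 43.61 mm².

part overhangs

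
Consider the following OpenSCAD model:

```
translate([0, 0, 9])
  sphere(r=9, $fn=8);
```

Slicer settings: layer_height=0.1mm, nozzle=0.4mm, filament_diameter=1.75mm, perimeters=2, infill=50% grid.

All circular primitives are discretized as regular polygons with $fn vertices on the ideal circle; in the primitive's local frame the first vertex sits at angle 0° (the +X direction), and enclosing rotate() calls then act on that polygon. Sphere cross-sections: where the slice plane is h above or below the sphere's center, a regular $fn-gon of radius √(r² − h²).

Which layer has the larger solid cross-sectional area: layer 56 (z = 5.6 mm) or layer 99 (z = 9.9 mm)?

Layer 56 (z = 5.6): the sphere: section is a regular 8-gon, circumradius = √(r²−h²) = √(9²−3.4²) = 8.333 (area = (8/2)·8.333²·sin(360°/8) = 196.41 mm²). So its area = 196.41 mm². Layer 99 (z = 9.9): the r=9 sphere slices to a regular 8-gon of circumradius 8.955 (√(r²−h²) with h=0.9 from center) (area = (8/2)·8.955²·sin(360°/8) = 226.81 mm²). So its area = 226.81 mm². Layer 99 is larger (226.81 vs 196.41 mm²).

layer 99 (z = 9.9 mm)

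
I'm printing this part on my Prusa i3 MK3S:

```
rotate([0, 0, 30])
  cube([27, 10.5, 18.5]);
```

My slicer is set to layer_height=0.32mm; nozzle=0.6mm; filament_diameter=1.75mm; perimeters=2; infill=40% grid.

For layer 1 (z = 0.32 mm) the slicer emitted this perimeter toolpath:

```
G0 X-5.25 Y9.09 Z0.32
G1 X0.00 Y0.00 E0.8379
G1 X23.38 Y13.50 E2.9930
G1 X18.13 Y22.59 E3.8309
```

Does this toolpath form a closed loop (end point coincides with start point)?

no

Start point (G0): (-5.25, 9.09). End point (last G1): the path does not return to the start — open.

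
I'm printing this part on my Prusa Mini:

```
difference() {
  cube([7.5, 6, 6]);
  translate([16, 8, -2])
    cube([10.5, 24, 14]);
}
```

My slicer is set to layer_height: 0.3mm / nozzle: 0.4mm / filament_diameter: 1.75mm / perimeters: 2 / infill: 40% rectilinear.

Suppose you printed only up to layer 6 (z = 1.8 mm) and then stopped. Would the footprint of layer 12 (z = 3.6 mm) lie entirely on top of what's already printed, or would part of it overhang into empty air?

Compare the two slices. At z = 1.8: the 7.5×6 cube contributes its full rectangle (area 45.00 mm²); the cube at (16, 8) is present — its section is the full 10.5×24 rectangle (area 252.00 mm²); Subtracting the remaining from the first: starting from the 7.5×6 cube (45.00 mm²), the 10.5×24 cube at (16, 8) misses the remaining region (no effect) — area = 45.00 mm². At z = 3.6: the cube is present — its section is the full 7.5×6 rectangle (area 45.00 mm²); the cube at (16, 8) (footprint 10.5×24) is included at this height (area 252.00 mm²); Taking the first minus the rest: starting from the 7.5×6 cube (45.00 mm²), the 10.5×24 cube at (16, 8) misses the remaining region (no effect) — area = 45.00 mm². Checking containment: the cross-section at z = 3.6 is a subset of the cross-section at z = 1.8.

entirely on top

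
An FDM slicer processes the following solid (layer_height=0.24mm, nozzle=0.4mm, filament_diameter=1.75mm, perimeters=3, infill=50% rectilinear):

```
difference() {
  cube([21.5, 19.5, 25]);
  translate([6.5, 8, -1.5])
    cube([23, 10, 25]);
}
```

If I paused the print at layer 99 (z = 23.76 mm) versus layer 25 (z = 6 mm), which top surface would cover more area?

Layer 99 (z = 23.76): the cube (footprint 21.5×19.5) is included at this height (area 419.25 mm²); the cube at (6.5, 8) is not intersected at this z (z outside [-1.5, 23.5]); Subtracting the remaining from the first: none of the subtracted shapes is present at this height, so the 21.5×19.5 cube is unchanged — area = 419.25 mm². So its area = 419.25 mm². Layer 25 (z = 6): the 21.5×19.5 cube contributes its full rectangle (area 419.25 mm²); the cube at (6.5, 8) is present — its section is the full 23×10 rectangle (area 230.00 mm²); Subtracting the remaining from the first: starting from the 21.5×19.5 cube (419.25 mm²), the 23×10 cube at (6.5, 8) partially overlaps it — only the 150.00 mm² overlap (of its 230.00 mm²) is removed, clipping the outline — area = 269.25 mm². So its area = 269.25 mm². Layer 99 is larger (419.25 vs 269.25 mm²).

layer 99 (z = 23.76 mm)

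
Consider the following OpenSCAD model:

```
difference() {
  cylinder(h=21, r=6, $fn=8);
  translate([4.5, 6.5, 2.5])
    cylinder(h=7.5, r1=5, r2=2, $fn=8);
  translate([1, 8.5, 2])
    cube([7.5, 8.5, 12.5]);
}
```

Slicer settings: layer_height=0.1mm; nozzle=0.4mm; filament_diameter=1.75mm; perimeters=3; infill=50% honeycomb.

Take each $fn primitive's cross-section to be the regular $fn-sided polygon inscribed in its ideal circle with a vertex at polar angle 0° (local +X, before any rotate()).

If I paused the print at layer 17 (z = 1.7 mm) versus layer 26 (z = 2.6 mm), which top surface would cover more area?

layer 17 (z = 1.7 mm)

Layer 17 (z = 1.7): the cylinder: section is a regular 8-gon, circumradius r=6 (area = (8/2)·6.000²·sin(360°/8) = 101.82 mm²); the cone at (4.5, 6.5) does not reach this height (z outside [2.5, 10]); the cube at (1, 8.5) is not intersected at this z (z outside [2, 14.5]); Taking the first minus the rest: none of the subtracted shapes is present at this height, so the r=6 cylinder is unchanged — area = 101.82 mm². So its area = 101.82 mm². Layer 26 (z = 2.6): the r=6 cylinder contributes a regular 8-gon of circumradius 6 (area = (8/2)·6.000²·sin(360°/8) = 101.82 mm²); the cone at (4.5, 6.5): at t=0.013 of its height the radius interpolates to r₁+(r₂−r₁)t = 4.960, giving a regular 8-gon of that circumradius (area = (8/2)·4.960²·sin(360°/8) = 69.58 mm²); the 7.5×8.5 cube at (1, 8.5) contributes its full rectangle (area 63.75 mm²); Subtracting the remaining from the first: starting from the r=6 cylinder (101.82 mm²), the cone at (4.5, 6.5) partially overlaps it — only the 11.46 mm² overlap (of its 69.58 mm²) is removed, clipping the outline; the 7.5×8.5 cube at (1, 8.5) misses the remaining region (no effect) — area = 90.36 mm². So its area = 90.36 mm². Layer 17 is larger (101.82 vs 90.36 mm²).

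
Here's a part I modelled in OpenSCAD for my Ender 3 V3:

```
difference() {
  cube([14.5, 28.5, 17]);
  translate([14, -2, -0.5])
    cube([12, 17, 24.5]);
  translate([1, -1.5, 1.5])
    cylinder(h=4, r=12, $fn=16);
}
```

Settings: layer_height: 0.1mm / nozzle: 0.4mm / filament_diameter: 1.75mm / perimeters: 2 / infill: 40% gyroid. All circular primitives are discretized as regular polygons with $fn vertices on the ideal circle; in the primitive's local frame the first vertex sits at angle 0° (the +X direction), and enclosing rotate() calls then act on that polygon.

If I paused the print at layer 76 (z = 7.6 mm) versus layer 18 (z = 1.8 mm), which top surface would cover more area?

layer 76 (z = 7.6 mm)

Layer 76 (z = 7.6): the cube (footprint 14.5×28.5) is included at this height (area 413.25 mm²); the cube at (14, -2) is present — its section is the full 12×17 rectangle (area 204.00 mm²); the cylinder at (1, -1.5) is not intersected at this z (z outside [1.5, 5.5]); Taking the first minus the rest: starting from the 14.5×28.5 cube (413.25 mm²), the 12×17 cube at (14, -2) partially overlaps it — only the 7.50 mm² overlap (of its 204.00 mm²) is removed, clipping the outline — area = 405.75 mm². So its area = 405.75 mm². Layer 18 (z = 1.8): the 14.5×28.5 cube contributes its full rectangle (area 413.25 mm²); the cube at (14, -2) is present — its section is the full 12×17 rectangle (area 204.00 mm²); the r=12 cylinder at (1, -1.5) contributes a regular 16-gon of circumradius 12 (area = (16/2)·12.000²·sin(360°/16) = 440.85 mm²); Subtracting the remaining from the first: starting from the 14.5×28.5 cube (413.25 mm²), the 12×17 cube at (14, -2) partially overlaps it — only the 7.50 mm² overlap (of its 204.00 mm²) is removed, clipping the outline; the r=12 cylinder at (1, -1.5) partially overlaps it — only the 102.84 mm² overlap (of its 440.85 mm²) is removed, clipping the outline — area = 302.91 mm². So its area = 302.91 mm². Layer 76 is larger (405.75 vs 302.91 mm²).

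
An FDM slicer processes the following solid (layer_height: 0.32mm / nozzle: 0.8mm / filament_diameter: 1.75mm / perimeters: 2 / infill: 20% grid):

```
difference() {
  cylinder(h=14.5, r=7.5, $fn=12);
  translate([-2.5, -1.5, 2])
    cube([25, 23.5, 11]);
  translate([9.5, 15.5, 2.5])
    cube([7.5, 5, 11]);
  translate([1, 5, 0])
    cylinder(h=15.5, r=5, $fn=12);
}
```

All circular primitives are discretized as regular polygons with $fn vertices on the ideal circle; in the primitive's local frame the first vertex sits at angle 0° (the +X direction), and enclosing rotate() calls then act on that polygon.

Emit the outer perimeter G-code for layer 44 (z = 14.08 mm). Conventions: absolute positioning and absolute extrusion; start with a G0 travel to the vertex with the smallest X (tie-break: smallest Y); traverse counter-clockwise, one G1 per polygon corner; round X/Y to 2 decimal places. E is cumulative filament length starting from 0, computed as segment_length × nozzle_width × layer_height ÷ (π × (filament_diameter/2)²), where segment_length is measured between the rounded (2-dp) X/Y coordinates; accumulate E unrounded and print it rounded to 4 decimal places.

G0 X-7.50 Y0.00 Z14.08
G1 X-6.50 Y-3.75 E0.4131
G1 X-3.75 Y-6.50 E0.8270
G1 X0.00 Y-7.50 E1.2401
G1 X3.75 Y-6.50 E1.6531
G1 X6.50 Y-3.75 E2.0671
G1 X7.50 Y0.00 E2.4801
G1 X6.50 Y3.75 E2.8932
G1 X5.84 Y4.40 E2.9918
G1 X5.33 Y2.50 E3.2012
G1 X3.50 Y0.67 E3.4766
G1 X1.00 Y0.00 E3.7521
G1 X-1.50 Y0.67 E4.0276
G1 X-3.33 Y2.50 E4.3030
G1 X-4.00 Y5.00 E4.5785
G1 X-3.59 Y6.54 E4.7481
G1 X-3.75 Y6.50 E4.7656
G1 X-6.50 Y3.75 E5.1796
G1 X-7.50 Y0.00 E5.5926

At z = 14.08 mm: the r=7.5 cylinder contributes a regular 12-gon of circumradius 7.5; the cube at (-2.5, -1.5) does not reach this height (z outside [2, 13]); the cube at (9.5, 15.5) is not intersected at this z (z outside [2.5, 13.5]); the r=5 cylinder at (1, 5) gives a regular 12-gon of circumradius 5 (constant along its height); Subtracting the remaining from the first: starting from the r=7.5 cylinder, the r=5 cylinder at (1, 5) partially overlaps it — only the 53.45 mm² overlap (of its 75.00 mm²) is removed, clipping the outline — 1 connected region. The outline is a single polygon with 18 vertices. Extrusion per mm of travel: 0.8 × 0.32 / (π × 0.875²) = 0.106432. Accumulating E over each segment gives final E = 5.5926.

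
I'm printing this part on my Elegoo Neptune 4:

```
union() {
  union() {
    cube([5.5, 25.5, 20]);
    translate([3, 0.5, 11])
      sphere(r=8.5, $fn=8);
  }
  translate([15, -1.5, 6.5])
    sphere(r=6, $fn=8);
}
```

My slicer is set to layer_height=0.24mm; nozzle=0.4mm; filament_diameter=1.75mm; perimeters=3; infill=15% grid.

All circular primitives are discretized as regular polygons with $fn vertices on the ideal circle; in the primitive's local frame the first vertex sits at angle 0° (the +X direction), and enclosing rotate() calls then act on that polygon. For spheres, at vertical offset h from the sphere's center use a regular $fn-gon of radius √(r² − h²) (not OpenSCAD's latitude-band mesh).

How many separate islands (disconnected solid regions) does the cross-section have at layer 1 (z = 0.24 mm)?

1

At z = 0.24 mm: the 5.5×25.5 cube contributes its full rectangle; the sphere at (3, 0.5) does not reach this height (|z−center|=10.760 > r=8.5); Merging all regions: only the 5.5×25.5 cube is present, so the union is just that shape — 1 connected region; the sphere at (15, -1.5) does not reach this height (|z−center|=6.260 > r=6); Taking the union: only the result so far is present, so the union is just that shape — 1 connected region. Overall, the cross-section is a single solid region. Island count = 1.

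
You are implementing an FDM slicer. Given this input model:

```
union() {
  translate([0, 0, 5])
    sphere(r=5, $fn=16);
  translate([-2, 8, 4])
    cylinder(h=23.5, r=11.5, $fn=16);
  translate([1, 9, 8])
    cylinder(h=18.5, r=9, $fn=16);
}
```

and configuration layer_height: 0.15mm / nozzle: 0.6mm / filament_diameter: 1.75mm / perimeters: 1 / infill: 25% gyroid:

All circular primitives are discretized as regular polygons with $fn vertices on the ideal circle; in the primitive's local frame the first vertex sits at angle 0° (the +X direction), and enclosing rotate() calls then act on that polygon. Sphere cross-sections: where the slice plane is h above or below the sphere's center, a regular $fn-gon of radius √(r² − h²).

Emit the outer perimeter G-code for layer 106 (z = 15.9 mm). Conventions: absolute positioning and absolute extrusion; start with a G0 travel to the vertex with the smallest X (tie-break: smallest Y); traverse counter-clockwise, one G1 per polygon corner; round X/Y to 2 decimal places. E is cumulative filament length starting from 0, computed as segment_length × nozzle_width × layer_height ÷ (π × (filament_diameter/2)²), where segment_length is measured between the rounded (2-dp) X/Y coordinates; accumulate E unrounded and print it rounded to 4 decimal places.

At z = 15.9 mm: the sphere does not reach this height (|z−center|=10.900 > r=5); the r=11.5 cylinder at (-2, 8) gives a regular 16-gon of circumradius 11.5 (constant along its height); the cylinder at (1, 9): section is a regular 16-gon, circumradius r=9; Taking the union: the regions partially overlap (shared area 241.73 mm²), so overlapping operands fuse into one piece — 1 connected region. The outline is a single polygon with 20 vertices. Extrusion per mm of travel: 0.6 × 0.15 / (π × 0.875²) = 0.037418. Accumulating E over each segment gives final E = 2.7095.

G0 X-13.50 Y8.00 Z15.90
G1 X-12.62 Y3.60 E0.1679
G1 X-10.13 Y-0.13 E0.3357
G1 X-6.40 Y-2.62 E0.5035
G1 X-2.00 Y-3.50 E0.6714
G1 X2.40 Y-2.62 E0.8393
G1 X6.13 Y-0.13 E1.0071
G1 X8.62 Y3.60 E1.1749
G1 X8.89 Y4.91 E1.2250
G1 X9.31 Y5.56 E1.2539
G1 X10.00 Y9.00 E1.3852
G1 X9.31 Y12.44 E1.5165
G1 X7.36 Y15.36 E1.6479
G1 X4.44 Y17.31 E1.7793
G1 X4.33 Y17.34 E1.7835
G1 X2.40 Y18.62 E1.8702
G1 X-2.00 Y19.50 E2.0381
G1 X-6.40 Y18.62 E2.2060
G1 X-10.13 Y16.13 E2.3738
G1 X-12.62 Y12.40 E2.5416
G1 X-13.50 Y8.00 E2.7095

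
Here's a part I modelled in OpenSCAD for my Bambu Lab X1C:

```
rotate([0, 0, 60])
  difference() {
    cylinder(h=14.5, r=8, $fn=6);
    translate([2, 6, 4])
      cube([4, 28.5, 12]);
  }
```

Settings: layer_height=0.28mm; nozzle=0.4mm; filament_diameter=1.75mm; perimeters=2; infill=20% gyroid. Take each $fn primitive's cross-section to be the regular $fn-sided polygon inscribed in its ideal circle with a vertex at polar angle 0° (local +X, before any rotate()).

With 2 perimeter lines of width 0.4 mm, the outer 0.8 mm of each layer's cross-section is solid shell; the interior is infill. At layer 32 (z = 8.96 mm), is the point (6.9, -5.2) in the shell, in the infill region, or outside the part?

At z = 8.96 mm: the cylinder: section is a regular 6-gon, circumradius r=8; the cube at (2, 6) (footprint 4×28.5) is included at this height; Taking the first minus the rest: starting from the r=8 cylinder, the 4×28.5 cube at (2, 6) partially overlaps it — only the 2.11 mm² overlap (of its 114.00 mm²) is removed, clipping the outline — 1 connected region; (rotated 60° about Z; rotation is an isometry so areas/perimeters/island counts are preserved). Overall, the cross-section is a single solid region. Undo the 60° rotation: the query point maps to (-1.053, -8.576) in the un-rotated model frame. The nearest boundary edge runs (4.00, -6.93)→(-4.00, -6.93); distance from the point to it = 1.65 mm. The point is not inside any of the regions above, so it lies outside the cross-section (1.65 mm from the nearest boundary).

outside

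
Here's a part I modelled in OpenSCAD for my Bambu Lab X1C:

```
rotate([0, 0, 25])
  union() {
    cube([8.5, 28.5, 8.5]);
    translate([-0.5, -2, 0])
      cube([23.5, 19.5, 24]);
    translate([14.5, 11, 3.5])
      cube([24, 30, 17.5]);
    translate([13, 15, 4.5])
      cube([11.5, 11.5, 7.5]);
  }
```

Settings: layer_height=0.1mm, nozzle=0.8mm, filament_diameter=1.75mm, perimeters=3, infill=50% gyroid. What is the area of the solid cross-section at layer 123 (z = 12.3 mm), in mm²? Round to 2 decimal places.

1123.00 mm²

At z = 12.3 mm: the cube does not reach this height (z outside [0, 8.5]); the cube at (-0.5, -2) (footprint 23.5×19.5) is included at this height (area 458.25 mm²); the 24×30 cube at (14.5, 11) contributes its full rectangle (area 720.00 mm²); the cube at (13, 15) is not intersected at this z (z outside [4.5, 12]); Taking the union: the regions partially overlap — summed areas 1178.25 mm² minus the doubly-counted overlap 55.25 mm² gives 1123.00 mm² — area = 1123.00 mm²; (rotated 25° about Z; rotation is an isometry so areas/perimeters/island counts are preserved). Overall, the cross-section is a single solid region. Net area = 1123.00 mm².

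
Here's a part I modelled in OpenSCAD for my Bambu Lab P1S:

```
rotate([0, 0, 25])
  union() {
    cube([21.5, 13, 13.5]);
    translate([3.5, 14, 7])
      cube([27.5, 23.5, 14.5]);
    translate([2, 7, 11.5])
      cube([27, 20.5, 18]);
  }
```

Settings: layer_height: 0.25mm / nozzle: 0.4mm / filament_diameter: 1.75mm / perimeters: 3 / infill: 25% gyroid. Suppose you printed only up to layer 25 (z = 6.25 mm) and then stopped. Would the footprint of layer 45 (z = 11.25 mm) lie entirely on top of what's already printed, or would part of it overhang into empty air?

part overhangs

Compare the two slices. At z = 6.25: the cube (footprint 21.5×13) is included at this height (area 279.50 mm²); the cube at (3.5, 14) does not reach this height (z outside [7, 21.5]); the cube at (2, 7) is absent (z outside [11.5, 29.5]); Merging all regions: only the 21.5×13 cube is present, so the union is just that shape — area = 279.50 mm²; (rotated 25° about Z; rotation is an isometry so areas/perimeters/island counts are preserved). At z = 11.25: the cube is present — its section is the full 21.5×13 rectangle (area 279.50 mm²); the cube at (3.5, 14) (footprint 27.5×23.5) is included at this height (area 646.25 mm²); the cube at (2, 7) is not intersected at this z (z outside [11.5, 29.5]); Combining (union): the 2 present regions are separate (no shared area or edge), so areas and boundary lengths simply add and each stays a separate island — area = 925.75 mm²; (rotated 25° about Z; rotation is an isometry so areas/perimeters/island counts are preserved). Checking containment: at z = 11.25 the cross-section extends beyond the z = 6.25 cross-section by about 646.25 mm².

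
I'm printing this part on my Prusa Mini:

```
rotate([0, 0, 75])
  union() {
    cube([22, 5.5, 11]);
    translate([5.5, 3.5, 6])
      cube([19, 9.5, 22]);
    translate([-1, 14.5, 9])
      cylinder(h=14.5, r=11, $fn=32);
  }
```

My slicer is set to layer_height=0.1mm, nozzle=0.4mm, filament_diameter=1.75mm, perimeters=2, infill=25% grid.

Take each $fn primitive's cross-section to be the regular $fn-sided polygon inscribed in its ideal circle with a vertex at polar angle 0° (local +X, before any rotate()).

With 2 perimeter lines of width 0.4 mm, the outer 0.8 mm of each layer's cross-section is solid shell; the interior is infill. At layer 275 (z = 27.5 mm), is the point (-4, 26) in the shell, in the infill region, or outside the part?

shell

At z = 27.5 mm: the cube does not reach this height (z outside [0, 11]); the cube at (5.5, 3.5) is present — its section is the full 19×9.5 rectangle; the cylinder at (-1, 14.5) is not intersected at this z (z outside [9, 23.5]); Taking the union: only the 19×9.5 cube at (5.5, 3.5) is present, so the union is just that shape — 1 connected region; (whole slice rotated 75° about Z — lengths, areas and connectivity unchanged). Overall, the cross-section is a single solid region. Undo the 75° rotation: the query point maps to (24.079, 10.593) in the un-rotated model frame. The nearest boundary edge runs (24.50, 3.50)→(24.50, 13.00); distance from the point to it = 0.42 mm. The point is inside the cross-section, 0.42 mm from the nearest boundary — within the 0.8 mm shell band (2 × 0.4).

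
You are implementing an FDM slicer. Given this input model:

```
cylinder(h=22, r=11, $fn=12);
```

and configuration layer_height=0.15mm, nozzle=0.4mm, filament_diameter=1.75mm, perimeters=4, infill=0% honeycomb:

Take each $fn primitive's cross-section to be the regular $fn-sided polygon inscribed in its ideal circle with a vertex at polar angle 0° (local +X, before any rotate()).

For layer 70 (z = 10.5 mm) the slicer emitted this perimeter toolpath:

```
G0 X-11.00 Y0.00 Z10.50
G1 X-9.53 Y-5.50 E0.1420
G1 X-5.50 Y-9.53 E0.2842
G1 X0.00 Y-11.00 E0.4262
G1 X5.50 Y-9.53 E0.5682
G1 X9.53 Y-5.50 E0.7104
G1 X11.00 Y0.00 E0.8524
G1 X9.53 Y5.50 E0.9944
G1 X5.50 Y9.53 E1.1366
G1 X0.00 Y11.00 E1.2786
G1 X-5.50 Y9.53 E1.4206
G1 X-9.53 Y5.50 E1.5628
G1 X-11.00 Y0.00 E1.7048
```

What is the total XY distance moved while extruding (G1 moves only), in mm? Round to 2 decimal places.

Sum the Euclidean lengths of each G1 segment: total = 68.34 mm.

68.34 mm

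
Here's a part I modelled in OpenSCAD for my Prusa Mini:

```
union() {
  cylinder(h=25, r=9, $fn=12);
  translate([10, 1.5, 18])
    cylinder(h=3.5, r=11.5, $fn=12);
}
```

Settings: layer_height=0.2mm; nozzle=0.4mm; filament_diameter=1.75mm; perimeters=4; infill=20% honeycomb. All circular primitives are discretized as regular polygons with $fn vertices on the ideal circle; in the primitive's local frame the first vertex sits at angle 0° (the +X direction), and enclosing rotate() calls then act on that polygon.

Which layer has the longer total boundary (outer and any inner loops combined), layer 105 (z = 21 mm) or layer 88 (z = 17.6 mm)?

layer 105 (z = 21 mm)

Layer 105 (z = 21): the cylinder: section is a regular 12-gon, circumradius r=9 (perimeter = 2·12·9.000·sin(180°/12) = 55.90 mm); the cylinder at (10, 1.5): section is a regular 12-gon, circumradius r=11.5 (perimeter = 2·12·11.500·sin(180°/12) = 71.43 mm); Merging all regions: the regions partially overlap (shared area 119.58 mm²), so the edge portions inside another operand are dropped and the merged outline is re-measured after clipping — boundary = 85.63 mm. So its perimeter = 85.63 mm. Layer 88 (z = 17.6): the cylinder: section is a regular 12-gon, circumradius r=9 (perimeter = 2·12·9.000·sin(180°/12) = 55.90 mm); the cylinder at (10, 1.5) is not intersected at this z (z outside [18, 21.5]); Merging all regions: only the r=9 cylinder is present, so the union is just that shape — boundary = 55.90 mm. So its perimeter = 55.90 mm. Layer 105 is larger (85.63 vs 55.90 mm).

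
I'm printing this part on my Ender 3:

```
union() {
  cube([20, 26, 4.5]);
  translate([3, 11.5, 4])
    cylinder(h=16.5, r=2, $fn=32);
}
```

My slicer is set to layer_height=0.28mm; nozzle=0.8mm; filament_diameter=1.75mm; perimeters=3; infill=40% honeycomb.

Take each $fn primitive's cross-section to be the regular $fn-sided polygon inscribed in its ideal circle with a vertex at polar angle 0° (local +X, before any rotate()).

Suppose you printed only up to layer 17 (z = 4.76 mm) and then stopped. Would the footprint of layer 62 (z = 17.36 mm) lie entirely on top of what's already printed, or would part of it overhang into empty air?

entirely on top

Compare the two slices. At z = 4.76: the cube is not intersected at this z (z outside [0, 4.5]); the r=2 cylinder at (3, 11.5) contributes a regular 32-gon of circumradius 2 (area = (32/2)·2.000²·sin(360°/32) = 12.49 mm²); Taking the union: only the r=2 cylinder at (3, 11.5) is present, so the union is just that shape — area = 12.49 mm². At z = 17.36: the cube does not reach this height (z outside [0, 4.5]); the cylinder at (3, 11.5): section is a regular 32-gon, circumradius r=2 (area = (32/2)·2.000²·sin(360°/32) = 12.49 mm²); Combining (union): only the r=2 cylinder at (3, 11.5) is present, so the union is just that shape — area = 12.49 mm². Checking containment: the cross-section at z = 17.36 is a subset of the cross-section at z = 4.76.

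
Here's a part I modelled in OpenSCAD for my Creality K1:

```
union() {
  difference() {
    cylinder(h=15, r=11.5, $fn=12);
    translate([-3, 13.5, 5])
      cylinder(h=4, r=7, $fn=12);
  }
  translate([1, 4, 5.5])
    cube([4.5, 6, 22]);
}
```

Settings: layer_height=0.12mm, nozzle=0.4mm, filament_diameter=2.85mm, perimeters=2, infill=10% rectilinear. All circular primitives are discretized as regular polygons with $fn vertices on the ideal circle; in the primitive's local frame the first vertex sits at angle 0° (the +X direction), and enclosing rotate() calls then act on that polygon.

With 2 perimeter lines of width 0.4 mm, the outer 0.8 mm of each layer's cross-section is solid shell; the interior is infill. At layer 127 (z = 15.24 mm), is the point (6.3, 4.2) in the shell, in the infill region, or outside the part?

outside

At z = 15.24 mm: the cylinder does not reach this height (z outside [0, 15]); the cylinder at (-3, 13.5) is not intersected at this z (z outside [5, 9]); Taking the first minus the rest: the first operand is absent here, so nothing remains; the cube at (1, 4) (footprint 4.5×6) is included at this height; Combining (union): only the 4.5×6 cube at (1, 4) is present, so the union is just that shape — 1 connected region. Overall, the cross-section is a single solid region. The nearest boundary edge runs (5.50, 4.00)→(5.50, 10.00); distance from the point to it = 0.80 mm. The point is not inside any of the regions above, so it lies outside the cross-section (0.80 mm from the nearest boundary).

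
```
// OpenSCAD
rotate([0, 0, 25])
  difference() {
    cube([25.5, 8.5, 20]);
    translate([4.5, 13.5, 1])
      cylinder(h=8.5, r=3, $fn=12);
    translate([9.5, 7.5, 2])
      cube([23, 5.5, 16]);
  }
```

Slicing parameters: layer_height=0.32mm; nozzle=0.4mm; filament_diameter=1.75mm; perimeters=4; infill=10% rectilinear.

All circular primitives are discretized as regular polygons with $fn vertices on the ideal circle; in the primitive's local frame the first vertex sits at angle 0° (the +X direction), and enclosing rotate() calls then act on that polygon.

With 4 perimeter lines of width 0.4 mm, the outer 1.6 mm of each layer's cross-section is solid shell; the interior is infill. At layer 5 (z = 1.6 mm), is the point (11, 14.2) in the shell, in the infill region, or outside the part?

At z = 1.6 mm: the cube (footprint 25.5×8.5) is included at this height; the r=3 cylinder at (4.5, 13.5) gives a regular 12-gon of circumradius 3 (constant along its height); the cube at (9.5, 7.5) does not reach this height (z outside [2, 18]); Subtracting the remaining from the first: starting from the 25.5×8.5 cube, the r=3 cylinder at (4.5, 13.5) misses the remaining region (no effect) — 1 connected region; (rotated 25° about Z; rotation is an isometry so areas/perimeters/island counts are preserved). Overall, the cross-section is a single solid region. Undo the 25° rotation: the query point maps to (15.971, 8.221) in the un-rotated model frame. The nearest boundary edge runs (0.00, 8.50)→(25.50, 8.50); distance from the point to it = 0.28 mm. The point is inside the cross-section, 0.28 mm from the nearest boundary — within the 1.6 mm shell band (4 × 0.4).

shell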